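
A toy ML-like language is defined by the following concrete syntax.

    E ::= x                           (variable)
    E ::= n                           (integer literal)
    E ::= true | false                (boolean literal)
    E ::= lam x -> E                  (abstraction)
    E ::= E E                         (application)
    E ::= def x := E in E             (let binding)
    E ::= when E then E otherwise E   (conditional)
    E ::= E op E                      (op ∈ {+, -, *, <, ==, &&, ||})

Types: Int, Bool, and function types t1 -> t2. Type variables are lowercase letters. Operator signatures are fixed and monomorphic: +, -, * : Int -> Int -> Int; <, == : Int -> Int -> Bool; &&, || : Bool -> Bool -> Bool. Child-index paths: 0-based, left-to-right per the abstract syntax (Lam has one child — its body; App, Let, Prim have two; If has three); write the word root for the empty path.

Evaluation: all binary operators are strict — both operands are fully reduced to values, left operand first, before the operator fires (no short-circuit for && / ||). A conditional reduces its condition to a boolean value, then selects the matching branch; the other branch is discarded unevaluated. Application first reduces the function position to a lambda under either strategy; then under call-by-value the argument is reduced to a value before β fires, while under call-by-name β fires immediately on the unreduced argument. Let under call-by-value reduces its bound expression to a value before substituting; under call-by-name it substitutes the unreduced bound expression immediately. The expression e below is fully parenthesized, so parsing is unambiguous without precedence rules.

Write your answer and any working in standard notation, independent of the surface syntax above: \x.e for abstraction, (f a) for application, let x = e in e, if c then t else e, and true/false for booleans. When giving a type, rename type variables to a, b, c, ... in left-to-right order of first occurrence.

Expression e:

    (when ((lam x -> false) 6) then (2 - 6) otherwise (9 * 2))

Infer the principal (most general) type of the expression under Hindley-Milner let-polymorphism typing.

Trace:
\x._ : a -> Bool
  unify a -> Bool ~ Int -> b
  unify a ~ Int
  unify Bool ~ b
_ _ : Bool
  unify Bool ~ Bool
  unify Int ~ Int
  unify Int ~ Int
  unify Int ~ Int
  unify Int ~ Int
  unify Int ~ Int

Answer: Int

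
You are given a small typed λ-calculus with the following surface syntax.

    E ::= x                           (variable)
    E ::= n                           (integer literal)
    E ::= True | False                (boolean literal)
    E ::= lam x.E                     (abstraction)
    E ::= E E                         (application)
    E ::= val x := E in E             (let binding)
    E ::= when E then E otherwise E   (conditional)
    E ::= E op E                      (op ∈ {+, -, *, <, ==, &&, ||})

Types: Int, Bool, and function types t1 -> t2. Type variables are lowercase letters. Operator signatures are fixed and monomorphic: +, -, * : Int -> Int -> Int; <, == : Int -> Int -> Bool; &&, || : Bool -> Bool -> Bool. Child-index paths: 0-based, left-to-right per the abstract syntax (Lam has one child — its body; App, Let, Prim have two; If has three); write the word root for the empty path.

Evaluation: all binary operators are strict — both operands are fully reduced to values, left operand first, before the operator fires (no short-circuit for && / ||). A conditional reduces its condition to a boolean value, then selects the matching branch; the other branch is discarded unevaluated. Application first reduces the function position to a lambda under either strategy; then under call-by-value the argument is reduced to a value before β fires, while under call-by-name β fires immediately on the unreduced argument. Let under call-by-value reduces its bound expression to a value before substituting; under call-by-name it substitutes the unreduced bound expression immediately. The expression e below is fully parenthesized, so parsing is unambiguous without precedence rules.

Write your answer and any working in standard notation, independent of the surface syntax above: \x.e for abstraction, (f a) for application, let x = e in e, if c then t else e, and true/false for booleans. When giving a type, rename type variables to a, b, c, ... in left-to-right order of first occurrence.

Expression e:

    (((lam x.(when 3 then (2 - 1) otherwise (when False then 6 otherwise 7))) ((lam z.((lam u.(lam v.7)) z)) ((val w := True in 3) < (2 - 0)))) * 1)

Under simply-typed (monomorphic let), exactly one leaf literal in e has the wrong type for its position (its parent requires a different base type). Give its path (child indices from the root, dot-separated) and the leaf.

Working:
  unify Int ~ Bool
  FAIL: mismatch Int ~ Bool

Answer: 0.0.0.0 : 3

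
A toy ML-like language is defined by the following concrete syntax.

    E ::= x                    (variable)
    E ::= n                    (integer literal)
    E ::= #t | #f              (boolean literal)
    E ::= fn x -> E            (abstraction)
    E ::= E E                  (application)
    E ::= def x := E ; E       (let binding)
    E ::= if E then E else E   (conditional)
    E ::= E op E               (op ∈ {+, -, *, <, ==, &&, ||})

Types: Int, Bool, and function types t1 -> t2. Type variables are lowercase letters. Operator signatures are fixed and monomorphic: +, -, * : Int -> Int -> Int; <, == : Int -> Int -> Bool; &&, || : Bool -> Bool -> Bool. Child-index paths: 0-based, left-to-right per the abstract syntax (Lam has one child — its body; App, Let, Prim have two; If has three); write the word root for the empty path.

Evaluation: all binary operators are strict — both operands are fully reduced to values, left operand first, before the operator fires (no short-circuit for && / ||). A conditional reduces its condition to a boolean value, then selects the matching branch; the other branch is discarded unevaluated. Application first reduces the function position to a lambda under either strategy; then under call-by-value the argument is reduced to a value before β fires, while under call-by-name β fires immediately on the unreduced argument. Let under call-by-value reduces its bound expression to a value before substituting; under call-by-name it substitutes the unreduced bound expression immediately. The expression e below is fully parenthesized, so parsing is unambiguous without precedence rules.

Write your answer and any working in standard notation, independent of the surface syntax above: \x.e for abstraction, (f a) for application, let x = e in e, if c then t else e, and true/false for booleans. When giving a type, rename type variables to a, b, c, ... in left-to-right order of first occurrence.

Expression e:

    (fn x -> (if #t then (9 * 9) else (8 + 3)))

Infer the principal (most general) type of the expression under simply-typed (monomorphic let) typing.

Answer: a -> Int

Trace:
  unify Bool ~ Bool
  unify Int ~ Int
  unify Int ~ Int
  unify Int ~ Int
  unify Int ~ Int
  unify Int ~ Int
\x._ : a -> Int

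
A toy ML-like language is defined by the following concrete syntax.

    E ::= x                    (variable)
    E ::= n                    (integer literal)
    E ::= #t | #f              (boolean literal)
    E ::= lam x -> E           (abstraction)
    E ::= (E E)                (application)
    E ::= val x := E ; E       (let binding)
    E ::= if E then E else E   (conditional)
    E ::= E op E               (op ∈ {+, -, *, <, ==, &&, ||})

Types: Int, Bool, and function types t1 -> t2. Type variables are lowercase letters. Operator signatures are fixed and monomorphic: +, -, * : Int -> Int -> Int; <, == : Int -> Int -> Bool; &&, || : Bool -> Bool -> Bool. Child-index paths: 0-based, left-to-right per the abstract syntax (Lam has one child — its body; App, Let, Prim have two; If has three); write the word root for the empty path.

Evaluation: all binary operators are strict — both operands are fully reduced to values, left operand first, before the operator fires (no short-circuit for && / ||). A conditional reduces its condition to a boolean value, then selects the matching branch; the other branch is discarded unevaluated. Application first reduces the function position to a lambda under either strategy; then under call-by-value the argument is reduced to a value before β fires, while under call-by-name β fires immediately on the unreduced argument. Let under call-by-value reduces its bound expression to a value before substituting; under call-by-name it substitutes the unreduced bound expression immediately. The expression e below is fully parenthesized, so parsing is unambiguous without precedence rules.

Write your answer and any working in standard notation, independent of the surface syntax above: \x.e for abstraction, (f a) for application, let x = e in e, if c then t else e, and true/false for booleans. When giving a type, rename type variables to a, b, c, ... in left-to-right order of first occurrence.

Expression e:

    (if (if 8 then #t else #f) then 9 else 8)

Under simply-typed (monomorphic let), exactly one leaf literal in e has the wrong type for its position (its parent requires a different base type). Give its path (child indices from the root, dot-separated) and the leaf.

Derivation:
  unify Int ~ Bool
  FAIL: mismatch Int ~ Bool

Answer: 0.0 : 8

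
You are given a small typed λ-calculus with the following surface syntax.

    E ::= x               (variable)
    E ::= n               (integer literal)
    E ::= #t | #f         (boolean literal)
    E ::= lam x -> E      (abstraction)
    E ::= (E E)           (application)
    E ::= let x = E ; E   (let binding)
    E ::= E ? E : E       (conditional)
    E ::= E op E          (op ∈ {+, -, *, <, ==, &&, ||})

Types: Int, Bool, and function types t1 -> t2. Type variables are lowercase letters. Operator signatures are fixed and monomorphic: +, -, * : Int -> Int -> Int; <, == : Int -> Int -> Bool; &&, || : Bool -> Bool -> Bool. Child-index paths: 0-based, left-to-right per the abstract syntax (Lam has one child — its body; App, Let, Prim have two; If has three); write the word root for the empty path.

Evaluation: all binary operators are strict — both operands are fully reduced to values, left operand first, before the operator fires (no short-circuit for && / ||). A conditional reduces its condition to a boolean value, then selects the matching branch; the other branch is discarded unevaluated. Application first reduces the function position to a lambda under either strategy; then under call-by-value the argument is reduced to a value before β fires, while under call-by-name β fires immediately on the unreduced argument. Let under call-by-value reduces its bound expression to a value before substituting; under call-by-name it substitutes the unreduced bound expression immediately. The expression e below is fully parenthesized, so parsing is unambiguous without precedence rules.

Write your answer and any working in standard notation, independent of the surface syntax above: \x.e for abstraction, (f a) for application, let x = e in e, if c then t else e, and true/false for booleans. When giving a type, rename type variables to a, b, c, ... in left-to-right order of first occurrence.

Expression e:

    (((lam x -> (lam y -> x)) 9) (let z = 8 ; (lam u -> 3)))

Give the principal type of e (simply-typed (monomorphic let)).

Working:
x : a
\y._ : b -> a
\x._ : a -> b -> a
  unify a -> b -> a ~ Int -> c
  unify a ~ Int
  unify b -> Int ~ c
_ _ : b -> Int
let z : Int
\u._ : d -> Int
  unify b -> Int ~ (d -> Int) -> e
  unify b ~ d -> Int
  unify Int ~ e
_ _ : Int

Answer: Int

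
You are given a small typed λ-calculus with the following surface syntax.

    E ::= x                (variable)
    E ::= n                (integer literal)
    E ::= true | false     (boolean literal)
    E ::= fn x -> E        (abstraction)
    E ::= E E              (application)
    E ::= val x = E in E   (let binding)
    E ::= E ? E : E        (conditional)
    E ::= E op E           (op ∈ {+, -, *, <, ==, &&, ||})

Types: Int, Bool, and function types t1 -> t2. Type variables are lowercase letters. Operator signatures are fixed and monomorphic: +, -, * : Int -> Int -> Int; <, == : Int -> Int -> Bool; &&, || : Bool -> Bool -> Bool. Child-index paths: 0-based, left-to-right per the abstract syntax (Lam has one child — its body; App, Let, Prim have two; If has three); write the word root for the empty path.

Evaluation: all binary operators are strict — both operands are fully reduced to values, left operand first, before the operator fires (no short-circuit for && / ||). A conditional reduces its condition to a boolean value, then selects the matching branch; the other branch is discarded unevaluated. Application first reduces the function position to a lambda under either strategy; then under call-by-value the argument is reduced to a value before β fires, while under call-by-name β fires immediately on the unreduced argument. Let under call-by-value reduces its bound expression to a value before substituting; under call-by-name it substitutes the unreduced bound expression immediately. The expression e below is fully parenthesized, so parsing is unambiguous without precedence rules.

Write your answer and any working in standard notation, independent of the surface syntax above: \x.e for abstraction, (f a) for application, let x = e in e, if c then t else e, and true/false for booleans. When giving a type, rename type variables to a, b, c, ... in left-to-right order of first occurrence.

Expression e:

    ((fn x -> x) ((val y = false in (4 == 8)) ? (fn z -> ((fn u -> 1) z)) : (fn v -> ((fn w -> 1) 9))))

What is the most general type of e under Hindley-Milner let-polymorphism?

Working:
x : a
\x._ : a -> a
let y : Bool
  unify Int ~ Int
  unify Int ~ Int
  unify Bool ~ Bool
\u._ : c -> Int
z : b
  unify c -> Int ~ b -> d
  unify c ~ b
  unify Int ~ d
_ _ : Int
\z._ : b -> Int
\w._ : f -> Int
  unify f -> Int ~ Int -> g
  unify f ~ Int
  unify Int ~ g
_ _ : Int
\v._ : e -> Int
  unify b -> Int ~ e -> Int
  unify b ~ e
  unify Int ~ Int
  unify a -> a ~ (e -> Int) -> h
  unify a ~ e -> Int
  unify e -> Int ~ h
_ _ : e -> Int

Answer: a -> Int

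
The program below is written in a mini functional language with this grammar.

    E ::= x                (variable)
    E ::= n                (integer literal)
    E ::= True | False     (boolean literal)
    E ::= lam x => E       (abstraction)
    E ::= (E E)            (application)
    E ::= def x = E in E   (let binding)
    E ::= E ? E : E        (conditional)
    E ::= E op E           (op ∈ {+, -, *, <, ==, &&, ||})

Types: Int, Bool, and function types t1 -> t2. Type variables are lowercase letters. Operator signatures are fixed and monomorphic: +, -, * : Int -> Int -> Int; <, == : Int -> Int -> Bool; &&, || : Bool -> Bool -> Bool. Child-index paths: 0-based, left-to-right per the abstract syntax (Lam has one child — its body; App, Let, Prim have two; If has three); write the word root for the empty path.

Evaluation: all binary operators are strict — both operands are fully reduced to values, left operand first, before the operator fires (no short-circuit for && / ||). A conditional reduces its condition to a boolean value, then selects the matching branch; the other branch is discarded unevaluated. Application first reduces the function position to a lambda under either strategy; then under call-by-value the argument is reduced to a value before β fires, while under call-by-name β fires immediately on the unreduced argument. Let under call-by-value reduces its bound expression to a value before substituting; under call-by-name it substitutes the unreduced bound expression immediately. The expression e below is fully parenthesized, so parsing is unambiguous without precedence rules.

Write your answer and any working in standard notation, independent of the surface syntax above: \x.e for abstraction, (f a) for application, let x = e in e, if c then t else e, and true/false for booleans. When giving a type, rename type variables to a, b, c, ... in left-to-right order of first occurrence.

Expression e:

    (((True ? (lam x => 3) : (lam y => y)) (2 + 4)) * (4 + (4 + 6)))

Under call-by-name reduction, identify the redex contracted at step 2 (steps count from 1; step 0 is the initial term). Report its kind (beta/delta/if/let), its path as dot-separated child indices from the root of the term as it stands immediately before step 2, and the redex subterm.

Working:
step 0: (((if true then (\x.3) else (\y.y)) (2 + 4)) * (4 + (4 + 6)))
step 1: [if@0.0] (((\x.3) (2 + 4)) * (4 + (4 + 6)))
step 2: [beta@0] (3 * (4 + (4 + 6)))

Answer: beta at 0 : ((\x.3) (2 + 4))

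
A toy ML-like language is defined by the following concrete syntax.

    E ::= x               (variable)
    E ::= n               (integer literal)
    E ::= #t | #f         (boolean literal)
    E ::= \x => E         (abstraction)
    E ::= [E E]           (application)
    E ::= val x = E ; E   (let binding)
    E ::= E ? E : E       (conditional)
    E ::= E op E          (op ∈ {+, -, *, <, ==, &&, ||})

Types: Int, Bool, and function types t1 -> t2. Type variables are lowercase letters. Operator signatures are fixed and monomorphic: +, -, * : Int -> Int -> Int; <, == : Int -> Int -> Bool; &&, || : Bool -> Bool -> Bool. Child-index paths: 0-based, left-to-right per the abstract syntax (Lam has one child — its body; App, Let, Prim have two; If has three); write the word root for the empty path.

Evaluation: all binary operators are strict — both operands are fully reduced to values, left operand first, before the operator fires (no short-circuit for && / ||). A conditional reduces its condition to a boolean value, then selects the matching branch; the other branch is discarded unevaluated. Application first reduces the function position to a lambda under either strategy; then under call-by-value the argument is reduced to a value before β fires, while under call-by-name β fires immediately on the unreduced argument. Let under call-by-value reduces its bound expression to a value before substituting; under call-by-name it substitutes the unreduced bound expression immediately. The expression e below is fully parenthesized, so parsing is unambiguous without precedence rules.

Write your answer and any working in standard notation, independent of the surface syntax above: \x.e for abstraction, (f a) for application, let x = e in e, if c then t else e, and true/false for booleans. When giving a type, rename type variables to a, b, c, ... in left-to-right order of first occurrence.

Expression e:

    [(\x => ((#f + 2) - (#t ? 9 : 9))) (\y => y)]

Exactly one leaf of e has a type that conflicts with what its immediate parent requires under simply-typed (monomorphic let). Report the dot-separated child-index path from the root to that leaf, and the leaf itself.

Working:
  unify Bool ~ Int
  FAIL: mismatch Bool ~ Int

Answer: 0.0.0.0 : false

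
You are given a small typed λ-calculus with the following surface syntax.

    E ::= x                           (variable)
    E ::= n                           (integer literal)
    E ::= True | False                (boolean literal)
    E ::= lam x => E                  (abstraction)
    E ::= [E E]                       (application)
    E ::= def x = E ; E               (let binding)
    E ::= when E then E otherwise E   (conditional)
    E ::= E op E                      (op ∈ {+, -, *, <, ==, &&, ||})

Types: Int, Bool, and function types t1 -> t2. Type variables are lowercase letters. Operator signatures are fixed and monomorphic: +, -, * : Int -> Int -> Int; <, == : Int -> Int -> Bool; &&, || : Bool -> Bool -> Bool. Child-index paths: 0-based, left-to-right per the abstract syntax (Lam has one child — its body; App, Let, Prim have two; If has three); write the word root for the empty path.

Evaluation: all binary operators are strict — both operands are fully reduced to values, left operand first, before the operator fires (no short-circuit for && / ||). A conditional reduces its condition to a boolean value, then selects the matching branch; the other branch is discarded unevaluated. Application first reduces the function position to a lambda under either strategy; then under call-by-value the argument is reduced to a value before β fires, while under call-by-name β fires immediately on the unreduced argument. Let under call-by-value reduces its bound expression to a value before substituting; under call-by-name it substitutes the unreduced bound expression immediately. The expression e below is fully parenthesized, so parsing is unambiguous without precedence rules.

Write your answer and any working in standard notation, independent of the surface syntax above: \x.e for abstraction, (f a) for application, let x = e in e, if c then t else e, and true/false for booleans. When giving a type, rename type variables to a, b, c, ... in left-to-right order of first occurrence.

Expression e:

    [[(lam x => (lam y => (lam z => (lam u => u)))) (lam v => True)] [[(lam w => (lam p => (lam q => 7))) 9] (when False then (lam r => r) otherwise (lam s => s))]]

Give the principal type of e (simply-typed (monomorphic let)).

Answer: a -> b -> b

Derivation:
u : d
\u._ : d -> d
\z._ : c -> d -> d
\y._ : b -> c -> d -> d
\x._ : a -> b -> c -> d -> d
\v._ : e -> Bool
  unify a -> b -> c -> d -> d ~ (e -> Bool) -> f
  unify a ~ e -> Bool
  unify b -> c -> d -> d ~ f
_ _ : b -> c -> d -> d
\q._ : i -> Int
\p._ : h -> i -> Int
\w._ : g -> h -> i -> Int
  unify g -> h -> i -> Int ~ Int -> j
  unify g ~ Int
  unify h -> i -> Int ~ j
_ _ : h -> i -> Int
  unify Bool ~ Bool
r : k
\r._ : k -> k
s : l
\s._ : l -> l
  unify k -> k ~ l -> l
  unify k ~ l
  unify l ~ l
  unify h -> i -> Int ~ (l -> l) -> m
  unify h ~ l -> l
  unify i -> Int ~ m
_ _ : i -> Int
  unify b -> c -> d -> d ~ (i -> Int) -> n
  unify b ~ i -> Int
  unify c -> d -> d ~ n
_ _ : c -> d -> d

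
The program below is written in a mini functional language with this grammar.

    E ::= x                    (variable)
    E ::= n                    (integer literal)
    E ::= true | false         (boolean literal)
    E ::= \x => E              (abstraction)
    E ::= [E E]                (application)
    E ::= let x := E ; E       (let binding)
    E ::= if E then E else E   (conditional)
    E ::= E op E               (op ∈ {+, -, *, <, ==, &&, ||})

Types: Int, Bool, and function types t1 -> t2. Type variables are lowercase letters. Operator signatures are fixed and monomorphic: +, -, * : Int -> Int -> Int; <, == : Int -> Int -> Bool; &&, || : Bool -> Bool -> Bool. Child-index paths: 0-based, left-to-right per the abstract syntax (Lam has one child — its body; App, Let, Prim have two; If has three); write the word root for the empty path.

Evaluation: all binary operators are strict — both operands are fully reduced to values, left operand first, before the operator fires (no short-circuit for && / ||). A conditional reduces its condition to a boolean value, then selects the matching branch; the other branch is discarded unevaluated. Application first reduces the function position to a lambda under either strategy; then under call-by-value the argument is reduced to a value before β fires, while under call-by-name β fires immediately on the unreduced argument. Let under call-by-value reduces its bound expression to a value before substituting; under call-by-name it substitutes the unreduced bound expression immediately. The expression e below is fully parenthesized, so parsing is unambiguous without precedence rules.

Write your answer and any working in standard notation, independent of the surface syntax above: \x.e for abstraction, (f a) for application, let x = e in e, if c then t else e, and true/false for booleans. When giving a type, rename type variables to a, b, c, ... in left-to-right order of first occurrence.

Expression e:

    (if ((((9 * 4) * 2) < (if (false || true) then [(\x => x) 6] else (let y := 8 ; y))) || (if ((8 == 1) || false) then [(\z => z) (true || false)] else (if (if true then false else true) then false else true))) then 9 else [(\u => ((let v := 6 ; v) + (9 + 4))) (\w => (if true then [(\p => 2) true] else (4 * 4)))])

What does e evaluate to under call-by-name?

Working:
step 0: (if ((((9 * 4) * 2) < (if (false || true) then ((\x.x) 6) else (let y = 8 in y))) || (if ((8 == 1) || false) then ((\z.z) (true || false)) else (if (if true then false else true) then false else true))) then 9 else ((\u.((let v = 6 in v) + (9 + 4))) (\w.(if true then ((\p.2) true) else (4 * 4)))))
step 1: [delta@0.0.0.0] (if (((36 * 2) < (if (false || true) then ((\x.x) 6) else (let y = 8 in y))) || (if ((8 == 1) || false) then ((\z.z) (true || false)) else (if (if true then false else true) then false else true))) then 9 else ((\u.((let v = 6 in v) + (9 + 4))) (\w.(if true then ((\p.2) true) else (4 * 4)))))
step 2: [delta@0.0.0] (if ((72 < (if (false || true) then ((\x.x) 6) else (let y = 8 in y))) || (if ((8 == 1) || false) then ((\z.z) (true || false)) else (if (if true then false else true) then false else true))) then 9 else ((\u.((let v = 6 in v) + (9 + 4))) (\w.(if true then ((\p.2) true) else (4 * 4)))))
step 3: [delta@0.0.1.0] (if ((72 < (if true then ((\x.x) 6) else (let y = 8 in y))) || (if ((8 == 1) || false) then ((\z.z) (true || false)) else (if (if true then false else true) then false else true))) then 9 else ((\u.((let v = 6 in v) + (9 + 4))) (\w.(if true then ((\p.2) true) else (4 * 4)))))
step 4: [if@0.0.1] (if ((72 < ((\x.x) 6)) || (if ((8 == 1) || false) then ((\z.z) (true || false)) else (if (if true then false else true) then false else true))) then 9 else ((\u.((let v = 6 in v) + (9 + 4))) (\w.(if true then ((\p.2) true) else (4 * 4)))))
step 5: [beta@0.0.1] (if ((72 < 6) || (if ((8 == 1) || false) then ((\z.z) (true || false)) else (if (if true then false else true) then false else true))) then 9 else ((\u.((let v = 6 in v) + (9 + 4))) (\w.(if true then ((\p.2) true) else (4 * 4)))))
step 6: [delta@0.0] (if (false || (if ((8 == 1) || false) then ((\z.z) (true || false)) else (if (if true then false else true) then false else true))) then 9 else ((\u.((let v = 6 in v) + (9 + 4))) (\w.(if true then ((\p.2) true) else (4 * 4)))))
step 7: [delta@0.1.0.0] (if (false || (if (false || false) then ((\z.z) (true || false)) else (if (if true then false else true) then false else true))) then 9 else ((\u.((let v = 6 in v) + (9 + 4))) (\w.(if true then ((\p.2) true) else (4 * 4)))))
step 8: [delta@0.1.0] (if (false || (if false then ((\z.z) (true || false)) else (if (if true then false else true) then false else true))) then 9 else ((\u.((let v = 6 in v) + (9 + 4))) (\w.(if true then ((\p.2) true) else (4 * 4)))))
step 9: [if@0.1] (if (false || (if (if true then false else true) then false else true)) then 9 else ((\u.((let v = 6 in v) + (9 + 4))) (\w.(if true then ((\p.2) true) else (4 * 4)))))
step 10: [if@0.1.0] (if (false || (if false then false else true)) then 9 else ((\u.((let v = 6 in v) + (9 + 4))) (\w.(if true then ((\p.2) true) else (4 * 4)))))
step 11: [if@0.1] (if (false || true) then 9 else ((\u.((let v = 6 in v) + (9 + 4))) (\w.(if true then ((\p.2) true) else (4 * 4)))))
step 12: [delta@0] (if true then 9 else ((\u.((let v = 6 in v) + (9 + 4))) (\w.(if true then ((\p.2) true) else (4 * 4)))))
step 13: [if@root] 9

Answer: 9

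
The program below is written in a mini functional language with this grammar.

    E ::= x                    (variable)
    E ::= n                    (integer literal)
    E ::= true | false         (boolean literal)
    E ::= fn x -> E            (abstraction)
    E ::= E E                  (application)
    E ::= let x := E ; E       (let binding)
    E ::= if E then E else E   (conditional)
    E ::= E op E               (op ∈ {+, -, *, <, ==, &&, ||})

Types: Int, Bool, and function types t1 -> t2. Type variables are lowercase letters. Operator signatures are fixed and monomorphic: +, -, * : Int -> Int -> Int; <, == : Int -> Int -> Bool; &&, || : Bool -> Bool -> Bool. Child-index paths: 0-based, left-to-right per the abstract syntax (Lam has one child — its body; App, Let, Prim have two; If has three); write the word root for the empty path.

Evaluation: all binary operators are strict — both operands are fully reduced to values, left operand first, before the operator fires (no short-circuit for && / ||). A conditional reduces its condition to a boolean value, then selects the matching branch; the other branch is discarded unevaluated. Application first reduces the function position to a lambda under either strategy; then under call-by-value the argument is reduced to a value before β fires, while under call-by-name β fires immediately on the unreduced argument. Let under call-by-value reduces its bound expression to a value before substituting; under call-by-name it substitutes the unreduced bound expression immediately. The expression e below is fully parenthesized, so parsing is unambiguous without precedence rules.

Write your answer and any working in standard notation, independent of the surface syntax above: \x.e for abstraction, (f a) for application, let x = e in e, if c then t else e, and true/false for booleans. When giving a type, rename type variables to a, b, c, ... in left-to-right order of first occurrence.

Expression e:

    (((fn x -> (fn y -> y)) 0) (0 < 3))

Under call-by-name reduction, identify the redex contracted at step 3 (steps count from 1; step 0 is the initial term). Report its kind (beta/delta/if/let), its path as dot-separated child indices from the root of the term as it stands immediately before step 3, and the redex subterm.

Answer: delta at root : (0 < 3)

Trace:
step 0: (((\x.(\y.y)) 0) (0 < 3))
step 1: [beta@0] ((\y.y) (0 < 3))
step 2: [beta@root] (0 < 3)
step 3: [delta@root] true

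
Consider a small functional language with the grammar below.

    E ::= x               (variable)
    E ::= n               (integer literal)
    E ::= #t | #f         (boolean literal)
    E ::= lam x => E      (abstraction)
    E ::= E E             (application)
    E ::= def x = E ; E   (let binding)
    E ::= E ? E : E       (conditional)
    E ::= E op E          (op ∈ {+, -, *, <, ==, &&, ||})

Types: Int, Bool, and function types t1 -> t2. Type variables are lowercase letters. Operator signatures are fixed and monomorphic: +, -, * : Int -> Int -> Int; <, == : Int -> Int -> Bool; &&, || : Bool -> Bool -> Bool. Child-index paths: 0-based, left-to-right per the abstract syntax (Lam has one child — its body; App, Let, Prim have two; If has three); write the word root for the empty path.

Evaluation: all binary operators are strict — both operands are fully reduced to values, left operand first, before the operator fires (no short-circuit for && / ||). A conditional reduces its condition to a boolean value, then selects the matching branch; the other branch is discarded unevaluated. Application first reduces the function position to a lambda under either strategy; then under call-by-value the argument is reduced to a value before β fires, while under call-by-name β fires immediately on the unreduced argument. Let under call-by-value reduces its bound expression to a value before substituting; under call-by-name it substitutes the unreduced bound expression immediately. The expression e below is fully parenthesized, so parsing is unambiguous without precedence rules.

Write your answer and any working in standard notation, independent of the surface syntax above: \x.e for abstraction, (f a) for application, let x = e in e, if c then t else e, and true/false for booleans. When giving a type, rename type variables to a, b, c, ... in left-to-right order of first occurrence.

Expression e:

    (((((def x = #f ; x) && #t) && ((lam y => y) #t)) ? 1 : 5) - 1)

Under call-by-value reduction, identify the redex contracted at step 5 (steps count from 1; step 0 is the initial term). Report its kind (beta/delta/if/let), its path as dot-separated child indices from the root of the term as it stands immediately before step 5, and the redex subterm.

Derivation:
step 0: ((if (((let x = false in x) && true) && ((\y.y) true)) then 1 else 5) - 1)
step 1: [let@0.0.0.0] ((if ((false && true) && ((\y.y) true)) then 1 else 5) - 1)
step 2: [delta@0.0.0] ((if (false && ((\y.y) true)) then 1 else 5) - 1)
step 3: [beta@0.0.1] ((if (false && true) then 1 else 5) - 1)
step 4: [delta@0.0] ((if false then 1 else 5) - 1)
step 5: [if@0] (5 - 1)

Answer: if at 0 : (if false then 1 else 5)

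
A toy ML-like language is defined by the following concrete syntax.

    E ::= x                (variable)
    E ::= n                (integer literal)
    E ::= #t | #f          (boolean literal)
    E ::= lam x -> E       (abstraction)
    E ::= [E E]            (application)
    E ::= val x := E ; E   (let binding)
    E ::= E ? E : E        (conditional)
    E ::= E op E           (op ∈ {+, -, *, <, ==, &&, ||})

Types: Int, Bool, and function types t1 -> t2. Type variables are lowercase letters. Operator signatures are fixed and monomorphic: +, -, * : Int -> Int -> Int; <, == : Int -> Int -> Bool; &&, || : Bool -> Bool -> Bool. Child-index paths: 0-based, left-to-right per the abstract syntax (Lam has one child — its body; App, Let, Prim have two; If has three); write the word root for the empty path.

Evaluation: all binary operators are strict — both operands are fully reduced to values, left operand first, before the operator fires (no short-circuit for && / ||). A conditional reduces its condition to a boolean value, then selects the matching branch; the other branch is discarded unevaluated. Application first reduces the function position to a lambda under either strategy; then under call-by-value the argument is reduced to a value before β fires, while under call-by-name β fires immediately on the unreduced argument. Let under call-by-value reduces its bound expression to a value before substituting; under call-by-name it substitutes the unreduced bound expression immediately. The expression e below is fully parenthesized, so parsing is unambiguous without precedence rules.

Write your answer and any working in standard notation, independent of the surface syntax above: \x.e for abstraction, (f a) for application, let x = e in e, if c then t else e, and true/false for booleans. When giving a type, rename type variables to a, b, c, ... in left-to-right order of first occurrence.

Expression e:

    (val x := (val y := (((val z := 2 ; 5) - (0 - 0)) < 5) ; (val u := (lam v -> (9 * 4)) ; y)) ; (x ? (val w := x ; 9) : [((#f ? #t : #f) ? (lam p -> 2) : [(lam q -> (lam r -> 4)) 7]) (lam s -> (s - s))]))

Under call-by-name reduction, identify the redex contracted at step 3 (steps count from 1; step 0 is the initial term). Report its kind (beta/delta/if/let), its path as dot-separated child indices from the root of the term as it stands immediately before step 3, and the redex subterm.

Answer: let at 0 : (let u = (\v.(9 * 4)) in (((let z = 2 in 5) - (0 - 0)) < 5))

Trace:
step 0: (let x = (let y = (((let z = 2 in 5) - (0 - 0)) < 5) in (let u = (\v.(9 * 4)) in y)) in (if x then (let w = x in 9) else ((if (if false then true else false) then (\p.2) else ((\q.(\r.4)) 7)) (\s.(s - s)))))
step 1: [let@root] (if (let y = (((let z = 2 in 5) - (0 - 0)) < 5) in (let u = (\v.(9 * 4)) in y)) then (let w = (let y = (((let z = 2 in 5) - (0 - 0)) < 5) in (let u = (\v.(9 * 4)) in y)) in 9) else ((if (if false then true else false) then (\p.2) else ((\q.(\r.4)) 7)) (\s.(s - s))))
step 2: [let@0] (if (let u = (\v.(9 * 4)) in (((let z = 2 in 5) - (0 - 0)) < 5)) then (let w = (let y = (((let z = 2 in 5) - (0 - 0)) < 5) in (let u = (\v.(9 * 4)) in y)) in 9) else ((if (if false then true else false) then (\p.2) else ((\q.(\r.4)) 7)) (\s.(s - s))))
step 3: [let@0] (if (((let z = 2 in 5) - (0 - 0)) < 5) then (let w = (let y = (((let z = 2 in 5) - (0 - 0)) < 5) in (let u = (\v.(9 * 4)) in y)) in 9) else ((if (if false then true else false) then (\p.2) else ((\q.(\r.4)) 7)) (\s.(s - s))))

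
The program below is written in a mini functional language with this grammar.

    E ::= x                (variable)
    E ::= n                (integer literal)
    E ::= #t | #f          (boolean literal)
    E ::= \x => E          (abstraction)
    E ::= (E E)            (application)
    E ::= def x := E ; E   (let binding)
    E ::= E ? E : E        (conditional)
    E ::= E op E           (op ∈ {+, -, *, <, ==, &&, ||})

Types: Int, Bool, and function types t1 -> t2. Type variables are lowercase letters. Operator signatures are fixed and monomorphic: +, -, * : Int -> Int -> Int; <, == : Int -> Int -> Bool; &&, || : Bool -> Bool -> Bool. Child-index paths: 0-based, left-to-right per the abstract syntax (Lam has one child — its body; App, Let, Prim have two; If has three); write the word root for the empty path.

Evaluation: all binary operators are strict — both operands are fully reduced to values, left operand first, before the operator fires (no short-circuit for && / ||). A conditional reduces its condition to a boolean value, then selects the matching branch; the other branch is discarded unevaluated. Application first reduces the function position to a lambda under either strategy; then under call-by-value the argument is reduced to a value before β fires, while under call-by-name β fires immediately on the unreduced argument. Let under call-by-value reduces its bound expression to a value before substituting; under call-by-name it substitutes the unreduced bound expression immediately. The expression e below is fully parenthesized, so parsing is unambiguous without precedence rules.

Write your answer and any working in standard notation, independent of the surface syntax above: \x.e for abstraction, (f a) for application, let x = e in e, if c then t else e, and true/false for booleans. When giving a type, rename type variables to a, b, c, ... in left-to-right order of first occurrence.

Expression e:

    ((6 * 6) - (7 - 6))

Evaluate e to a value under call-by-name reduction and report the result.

Answer: 35

Working:
step 0: ((6 * 6) - (7 - 6))
step 1: [delta@0] (36 - (7 - 6))
step 2: [delta@1] (36 - 1)
step 3: [delta@root] 35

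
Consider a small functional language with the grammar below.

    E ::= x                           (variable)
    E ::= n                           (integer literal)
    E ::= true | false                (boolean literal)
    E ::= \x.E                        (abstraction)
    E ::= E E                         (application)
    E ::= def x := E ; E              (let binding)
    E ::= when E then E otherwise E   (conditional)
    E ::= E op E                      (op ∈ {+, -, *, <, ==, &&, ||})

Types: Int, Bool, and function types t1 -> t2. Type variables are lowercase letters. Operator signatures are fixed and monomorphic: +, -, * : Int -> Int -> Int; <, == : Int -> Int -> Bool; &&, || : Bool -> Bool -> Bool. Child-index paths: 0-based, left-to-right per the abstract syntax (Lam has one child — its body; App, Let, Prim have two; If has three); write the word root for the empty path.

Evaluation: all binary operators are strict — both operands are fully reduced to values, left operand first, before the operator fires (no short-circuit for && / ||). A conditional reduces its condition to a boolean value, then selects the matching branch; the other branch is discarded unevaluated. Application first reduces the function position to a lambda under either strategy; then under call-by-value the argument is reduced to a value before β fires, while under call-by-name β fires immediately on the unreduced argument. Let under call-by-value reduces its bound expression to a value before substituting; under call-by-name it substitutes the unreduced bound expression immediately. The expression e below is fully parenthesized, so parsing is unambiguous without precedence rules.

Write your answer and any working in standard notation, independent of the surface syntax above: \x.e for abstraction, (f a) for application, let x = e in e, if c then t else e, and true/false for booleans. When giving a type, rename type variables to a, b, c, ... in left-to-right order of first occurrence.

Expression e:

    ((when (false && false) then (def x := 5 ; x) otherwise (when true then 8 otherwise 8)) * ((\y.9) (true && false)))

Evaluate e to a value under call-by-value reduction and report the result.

Working:
step 0: ((if (false && false) then (let x = 5 in x) else (if true then 8 else 8)) * ((\y.9) (true && false)))
step 1: [delta@0.0] ((if false then (let x = 5 in x) else (if true then 8 else 8)) * ((\y.9) (true && false)))
step 2: [if@0] ((if true then 8 else 8) * ((\y.9) (true && false)))
step 3: [if@0] (8 * ((\y.9) (true && false)))
step 4: [delta@1.1] (8 * ((\y.9) false))
step 5: [beta@1] (8 * 9)
step 6: [delta@root] 72

Answer: 72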